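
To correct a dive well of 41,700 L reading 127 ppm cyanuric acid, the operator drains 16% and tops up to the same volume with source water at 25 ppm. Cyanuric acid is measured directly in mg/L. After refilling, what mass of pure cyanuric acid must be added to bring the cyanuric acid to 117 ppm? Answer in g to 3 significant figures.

After draining 16% and refilling: 127 × 0.84 + 25 × 0.16 = 110.68 ppm.
Deficit to target: 117 − 110.68 = 6.32 mg/L.
Mass: 6.32 mg/L × 41,700 L = 263.5 g cyanuric acid.

264 g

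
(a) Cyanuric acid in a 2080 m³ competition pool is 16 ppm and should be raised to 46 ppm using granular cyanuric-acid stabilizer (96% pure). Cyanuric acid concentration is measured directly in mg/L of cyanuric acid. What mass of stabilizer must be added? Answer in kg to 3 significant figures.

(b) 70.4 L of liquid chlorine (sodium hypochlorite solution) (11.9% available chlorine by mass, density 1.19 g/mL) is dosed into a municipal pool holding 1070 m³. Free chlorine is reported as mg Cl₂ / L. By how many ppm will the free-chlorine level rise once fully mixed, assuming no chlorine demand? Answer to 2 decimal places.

(a) 65.0 kg; (b) 9.32 ppm

(a) Volume: 2080 m³ = 2,080,000 L.
(a) CYA to add: (46 − 16) = 30 mg/L × 2,080,000 L = 62,400 g cyanuric acid.
(a) At 96% purity: 62,400 / 0.96 = 65,000 g product.

(b) Volume: 1070 m³ = 1,070,000 L.
(b) Mass of solution: 70.4 L × 1000 mL/L × 1.19 g/mL = 83,780 g.
(b) Available chlorine delivered: 83,780 g × 0.119 = 9969 g as Cl₂.
(b) Concentration rise: 9969 g / 1,070,000 L = 9.317 mg/L = 9.32 ppm.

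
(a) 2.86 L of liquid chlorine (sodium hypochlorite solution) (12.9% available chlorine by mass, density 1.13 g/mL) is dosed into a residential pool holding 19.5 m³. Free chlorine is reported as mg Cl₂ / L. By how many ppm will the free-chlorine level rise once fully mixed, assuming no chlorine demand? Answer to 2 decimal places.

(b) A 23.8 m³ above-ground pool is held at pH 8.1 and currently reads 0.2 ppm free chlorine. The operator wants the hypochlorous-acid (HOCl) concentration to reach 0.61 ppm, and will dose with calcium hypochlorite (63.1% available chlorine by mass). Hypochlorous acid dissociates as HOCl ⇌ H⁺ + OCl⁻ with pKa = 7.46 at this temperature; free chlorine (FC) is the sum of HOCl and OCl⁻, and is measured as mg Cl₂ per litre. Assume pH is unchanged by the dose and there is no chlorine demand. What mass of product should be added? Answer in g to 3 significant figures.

(a) Volume: 19.5 m³ = 19,500 L.
(a) Mass of solution: 2.86 L × 1000 mL/L × 1.13 g/mL = 3232 g.
(a) Available chlorine delivered: 3232 g × 0.129 = 416.9 g as Cl₂.
(a) Concentration rise: 416.9 g / 19,500 L = 21.38 mg/L = 21.38 ppm.

(b) Volume: 23.8 m³ = 23,800 L.
(b) [OCl⁻]/[HOCl] = 10^(pH − pKa) = 10^(8.1 − 7.46) = 4.365; fraction as HOCl = 1/(1 + 4.365) = 0.1864.
(b) Free chlorine required for 0.61 ppm HOCl: 0.61 / 0.1864 = 3.273 ppm.
(b) FC to add: 3.273 − 0.2 = 3.073 mg/L as Cl₂.
(b) Cl₂ equivalent: 3.073 mg/L × 23,800 L = 73.13 g.
(b) Product at 63.1% available Cl: 73.13 / 0.631 = 115.9 g.

(a) 21.38 ppm; (b) 116 g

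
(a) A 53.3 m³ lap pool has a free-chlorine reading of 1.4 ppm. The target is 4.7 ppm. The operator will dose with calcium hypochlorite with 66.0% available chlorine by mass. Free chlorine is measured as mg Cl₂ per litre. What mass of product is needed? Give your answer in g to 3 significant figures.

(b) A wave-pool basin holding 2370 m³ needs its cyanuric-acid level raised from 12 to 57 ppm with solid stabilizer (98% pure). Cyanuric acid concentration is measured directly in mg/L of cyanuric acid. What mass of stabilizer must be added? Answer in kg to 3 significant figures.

(a) 266 g; (b) 109 kg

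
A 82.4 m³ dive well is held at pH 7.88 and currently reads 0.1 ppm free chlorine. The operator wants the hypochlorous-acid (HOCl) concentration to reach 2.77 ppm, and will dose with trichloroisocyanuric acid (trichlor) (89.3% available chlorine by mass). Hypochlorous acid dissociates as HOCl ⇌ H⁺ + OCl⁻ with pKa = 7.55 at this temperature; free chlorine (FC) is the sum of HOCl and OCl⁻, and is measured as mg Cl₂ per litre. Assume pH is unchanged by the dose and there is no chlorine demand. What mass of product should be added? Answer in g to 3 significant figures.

793 g

Volume: 82.4 m³ = 82,400 L.
[OCl⁻]/[HOCl] = 10^(pH − pKa) = 10^(7.88 − 7.55) = 2.138; fraction as HOCl = 1/(1 + 2.138) = 0.3187.
Free chlorine required for 2.77 ppm HOCl: 2.77 / 0.3187 = 8.692 ppm.
FC to add: 8.692 − 0.1 = 8.592 mg/L as Cl₂.
Cl₂ equivalent: 8.592 mg/L × 82,400 L = 708 g.
Product at 89.3% available Cl: 708 / 0.893 = 792.8 g.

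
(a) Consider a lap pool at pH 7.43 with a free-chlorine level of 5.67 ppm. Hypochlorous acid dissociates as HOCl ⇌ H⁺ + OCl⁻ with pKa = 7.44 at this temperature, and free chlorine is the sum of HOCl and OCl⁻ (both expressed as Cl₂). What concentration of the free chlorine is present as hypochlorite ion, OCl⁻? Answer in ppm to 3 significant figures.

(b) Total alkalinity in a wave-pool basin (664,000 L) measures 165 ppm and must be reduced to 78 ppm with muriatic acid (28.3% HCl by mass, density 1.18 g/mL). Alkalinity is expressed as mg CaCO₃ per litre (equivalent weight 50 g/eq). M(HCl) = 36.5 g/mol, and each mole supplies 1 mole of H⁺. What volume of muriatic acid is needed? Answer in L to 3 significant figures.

(a) [OCl⁻]/[HOCl] = 10^(pH − pKa) = 10^(7.43 − 7.44) = 10^-0.01 = 0.9772.
(a) Fraction as HOCl = 1 / (1 + 0.9772) = 0.5058.
(a) OCl⁻ = (1 − 0.5058) × 5.67 ppm = 2.802 ppm.

(b) Alkalinity to neutralize: (165 − 78) = 87 mg/L as CaCO₃ × 664,000 L = 57,770 g as CaCO₃.
(b) Equivalents of H⁺ required: 57,770 ÷ 50 g/eq = 1155 eq = 1155 mol HCl.
(b) Mass of HCl: 1155 × 36.5 = 42,170 g.
(b) Mass of 28.3% solution: 42,170 / 0.283 = 149,000 g.
(b) Volume: 149,000 g ÷ 1.18 g/mL = 126,300 mL.

(a) 2.80 ppm; (b) 126 L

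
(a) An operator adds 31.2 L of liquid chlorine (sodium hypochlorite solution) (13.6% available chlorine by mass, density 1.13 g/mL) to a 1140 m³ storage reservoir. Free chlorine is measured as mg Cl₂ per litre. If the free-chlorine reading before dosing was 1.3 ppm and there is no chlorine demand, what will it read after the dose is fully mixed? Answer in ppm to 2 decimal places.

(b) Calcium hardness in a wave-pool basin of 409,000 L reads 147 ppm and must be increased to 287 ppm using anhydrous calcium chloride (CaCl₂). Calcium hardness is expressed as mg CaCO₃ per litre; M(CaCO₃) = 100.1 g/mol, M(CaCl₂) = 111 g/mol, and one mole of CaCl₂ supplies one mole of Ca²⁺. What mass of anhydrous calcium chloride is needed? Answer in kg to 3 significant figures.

(a) Volume: 1140 m³ = 1,140,000 L.
(a) Mass of solution: 31.2 L × 1000 mL/L × 1.13 g/mL = 35,260 g.
(a) Available chlorine delivered: 35,260 g × 0.136 = 4795 g as Cl₂.
(a) Concentration rise: 4795 g / 1,140,000 L = 4.206 mg/L = 4.21 ppm.
(a) Final FC: 1.3 + 4.21 = 5.51 ppm.

(b) Hardness to add: (287 − 147) = 140 mg/L as CaCO₃ × 409,000 L = 57,260 g as CaCO₃.
(b) Moles of Ca²⁺ (1 mol Ca²⁺ ≡ 1 mol CaCO₃): 57,260 / 100.1 g/mol = 572 mol.
(b) Mass of CaCl₂: 572 × 111 = 63,500 g.

(a) 5.51 ppm; (b) 63.5 kg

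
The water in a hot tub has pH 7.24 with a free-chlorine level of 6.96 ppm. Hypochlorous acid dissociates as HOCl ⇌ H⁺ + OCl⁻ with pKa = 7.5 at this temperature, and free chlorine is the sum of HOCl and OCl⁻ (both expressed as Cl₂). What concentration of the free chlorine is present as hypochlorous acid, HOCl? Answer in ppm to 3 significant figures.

4.49 ppm

[OCl⁻]/[HOCl] = 10^(pH − pKa) = 10^(7.24 − 7.5) = 10^-0.26 = 0.5495.
Fraction as HOCl = 1 / (1 + 0.5495) = 0.6454.
HOCl = 0.6454 × 6.96 ppm = 4.492 ppm.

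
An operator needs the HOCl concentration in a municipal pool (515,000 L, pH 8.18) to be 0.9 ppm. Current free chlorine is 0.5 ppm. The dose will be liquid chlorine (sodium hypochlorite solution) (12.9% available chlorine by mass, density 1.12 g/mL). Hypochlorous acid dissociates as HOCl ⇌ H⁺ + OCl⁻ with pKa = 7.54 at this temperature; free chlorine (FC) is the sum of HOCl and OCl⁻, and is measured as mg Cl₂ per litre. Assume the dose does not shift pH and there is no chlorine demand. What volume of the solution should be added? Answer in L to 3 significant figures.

15.4 L

[OCl⁻]/[HOCl] = 10^(pH − pKa) = 10^(8.18 − 7.54) = 4.365; fraction as HOCl = 1/(1 + 4.365) = 0.1864.
Free chlorine required for 0.9 ppm HOCl: 0.9 / 0.1864 = 4.829 ppm.
FC to add: 4.829 − 0.5 = 4.329 mg/L as Cl₂.
Cl₂ equivalent: 4.329 mg/L × 515,000 L = 2229 g.
Product at 12.9% available Cl: 2229 / 0.129 = 17,280 g.
Volume: 17,280 g ÷ 1.12 g/mL = 15,430 mL.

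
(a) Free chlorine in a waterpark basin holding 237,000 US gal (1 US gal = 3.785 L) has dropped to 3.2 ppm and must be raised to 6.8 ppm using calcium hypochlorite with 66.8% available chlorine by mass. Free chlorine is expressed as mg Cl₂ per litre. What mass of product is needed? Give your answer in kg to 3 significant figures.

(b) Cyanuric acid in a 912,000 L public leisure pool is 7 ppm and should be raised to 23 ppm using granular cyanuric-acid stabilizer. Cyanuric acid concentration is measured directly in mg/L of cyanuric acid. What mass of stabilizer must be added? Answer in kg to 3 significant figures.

(a) 4.83 kg; (b) 14.6 kg

(a) Volume: 237,000 US gal × 3.785 L/gal = 897,045 L.
(a) Chlorine deficit: 6.8 − 3.2 = 3.6 ppm = 3.6 mg/L as Cl₂.
(a) Cl₂ equivalent needed: 3.6 mg/L × 897,045 L = 3,229,000 mg = 3229 g.
(a) Product at 66.8% available chlorine: 3229 / 0.668 = 4834 g.

(b) CYA to add: (23 − 7) = 16 mg/L × 912,000 L = 14,590 g cyanuric acid.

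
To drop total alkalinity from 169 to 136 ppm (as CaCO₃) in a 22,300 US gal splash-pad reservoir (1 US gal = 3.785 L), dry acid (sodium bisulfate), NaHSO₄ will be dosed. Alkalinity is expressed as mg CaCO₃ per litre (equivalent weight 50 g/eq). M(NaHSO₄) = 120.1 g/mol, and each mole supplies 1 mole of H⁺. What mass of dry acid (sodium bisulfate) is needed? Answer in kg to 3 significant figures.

Volume: 22,300 US gal × 3.785 L/gal = 84,406 L.
Alkalinity to neutralize: (169 − 136) = 33 mg/L as CaCO₃ × 84,406 L = 2785 g as CaCO₃.
Equivalents of H⁺ required: 2785 ÷ 50 g/eq = 55.71 eq = 55.71 mol NaHSO₄.
Mass of NaHSO₄: 55.71 × 120.1 = 6690 g.

6.69 kg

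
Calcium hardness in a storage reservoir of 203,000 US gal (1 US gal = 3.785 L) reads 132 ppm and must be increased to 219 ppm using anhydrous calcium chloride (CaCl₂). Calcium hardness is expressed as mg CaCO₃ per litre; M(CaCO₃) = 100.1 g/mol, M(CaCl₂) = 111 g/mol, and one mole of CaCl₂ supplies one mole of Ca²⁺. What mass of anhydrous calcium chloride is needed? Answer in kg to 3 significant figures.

74.1 kg

Volume: 203,000 US gal × 3.785 L/gal = 768,355 L.
Hardness to add: (219 − 132) = 87 mg/L as CaCO₃ × 768,355 L = 66,850 g as CaCO₃.
Moles of Ca²⁺ (1 mol Ca²⁺ ≡ 1 mol CaCO₃): 66,850 / 100.1 g/mol = 667.8 mol.
Mass of CaCl₂: 667.8 × 111 = 74,130 g.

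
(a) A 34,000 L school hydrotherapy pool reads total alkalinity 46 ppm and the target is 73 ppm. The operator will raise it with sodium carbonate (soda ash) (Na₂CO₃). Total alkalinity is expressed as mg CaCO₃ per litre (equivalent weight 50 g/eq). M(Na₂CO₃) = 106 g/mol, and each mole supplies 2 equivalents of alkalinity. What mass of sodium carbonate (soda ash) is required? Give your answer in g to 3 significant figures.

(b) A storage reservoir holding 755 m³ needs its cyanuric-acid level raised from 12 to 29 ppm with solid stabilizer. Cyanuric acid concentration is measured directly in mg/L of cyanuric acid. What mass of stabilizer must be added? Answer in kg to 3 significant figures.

(a) Alkalinity to add: (73 − 46) = 27 mg/L as CaCO₃ × 34,000 L = 918 g as CaCO₃.
(a) Equivalents: 918 g ÷ 50 g/eq = 18.36 eq.
(a) Each mole of Na₂CO₃ supplies 2 eq, so 18.36 / 2 = 9.18 mol.
(a) Mass: 9.18 mol × 106 g/mol = 973.1 g.

(b) Volume: 755 m³ = 755,000 L.
(b) CYA to add: (29 − 12) = 17 mg/L × 755,000 L = 12,840 g cyanuric acid.

(a) 973 g; (b) 12.8 kg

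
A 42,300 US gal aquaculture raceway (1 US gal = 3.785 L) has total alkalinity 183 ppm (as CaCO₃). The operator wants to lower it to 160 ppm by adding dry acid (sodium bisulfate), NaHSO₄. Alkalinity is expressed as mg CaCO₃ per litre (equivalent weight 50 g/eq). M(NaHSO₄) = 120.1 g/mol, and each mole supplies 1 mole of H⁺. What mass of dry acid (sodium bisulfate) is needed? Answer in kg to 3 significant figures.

Volume: 42,300 US gal × 3.785 L/gal = 160,106 L.
Alkalinity to neutralize: (183 − 160) = 23 mg/L as CaCO₃ × 160,106 L = 3682 g as CaCO₃.
Equivalents of H⁺ required: 3682 ÷ 50 g/eq = 73.65 eq = 73.65 mol NaHSO₄.
Mass of NaHSO₄: 73.65 × 120.1 = 8845 g.

8.85 kg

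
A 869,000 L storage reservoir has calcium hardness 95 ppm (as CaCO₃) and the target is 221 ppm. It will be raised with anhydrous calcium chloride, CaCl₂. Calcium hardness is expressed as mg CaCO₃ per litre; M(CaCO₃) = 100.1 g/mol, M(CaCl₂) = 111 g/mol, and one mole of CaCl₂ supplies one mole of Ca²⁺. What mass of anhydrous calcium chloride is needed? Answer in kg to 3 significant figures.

121 kg

Hardness to add: (221 − 95) = 126 mg/L as CaCO₃ × 869,000 L = 109,500 g as CaCO₃.
Moles of Ca²⁺ (1 mol Ca²⁺ ≡ 1 mol CaCO₃): 109,500 / 100.1 g/mol = 1094 mol.
Mass of CaCl₂: 1094 × 111 = 121,400 g.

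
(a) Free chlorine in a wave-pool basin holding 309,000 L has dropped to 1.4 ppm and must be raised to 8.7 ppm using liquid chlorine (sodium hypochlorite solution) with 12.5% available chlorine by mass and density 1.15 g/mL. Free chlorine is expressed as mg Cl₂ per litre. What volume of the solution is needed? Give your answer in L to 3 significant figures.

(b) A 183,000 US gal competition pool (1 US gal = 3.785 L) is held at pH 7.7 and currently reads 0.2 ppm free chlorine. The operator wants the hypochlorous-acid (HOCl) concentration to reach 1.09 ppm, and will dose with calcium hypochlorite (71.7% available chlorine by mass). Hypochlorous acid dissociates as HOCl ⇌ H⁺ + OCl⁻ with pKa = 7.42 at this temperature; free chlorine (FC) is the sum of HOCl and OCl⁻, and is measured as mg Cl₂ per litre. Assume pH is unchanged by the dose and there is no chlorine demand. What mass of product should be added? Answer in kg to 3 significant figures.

(a) 15.7 L; (b) 2.87 kg

(a) Chlorine deficit: 8.7 − 1.4 = 7.3 ppm = 7.3 mg/L as Cl₂.
(a) Cl₂ equivalent needed: 7.3 mg/L × 309,000 L = 2,256,000 mg = 2256 g.
(a) Product at 12.5% available chlorine: 2256 / 0.125 = 18,050 g.
(a) Volume at density 1.15 g/mL: 18,050 g ÷ 1.15 g/mL = 15,690 mL.

(b) Volume: 183,000 US gal × 3.785 L/gal = 692,655 L.
(b) [OCl⁻]/[HOCl] = 10^(pH − pKa) = 10^(7.7 − 7.42) = 1.905; fraction as HOCl = 1/(1 + 1.905) = 0.3442.
(b) Free chlorine required for 1.09 ppm HOCl: 1.09 / 0.3442 = 3.167 ppm.
(b) FC to add: 3.167 − 0.2 = 2.967 mg/L as Cl₂.
(b) Cl₂ equivalent: 2.967 mg/L × 692,655 L = 2055 g.
(b) Product at 71.7% available Cl: 2055 / 0.717 = 2866 g.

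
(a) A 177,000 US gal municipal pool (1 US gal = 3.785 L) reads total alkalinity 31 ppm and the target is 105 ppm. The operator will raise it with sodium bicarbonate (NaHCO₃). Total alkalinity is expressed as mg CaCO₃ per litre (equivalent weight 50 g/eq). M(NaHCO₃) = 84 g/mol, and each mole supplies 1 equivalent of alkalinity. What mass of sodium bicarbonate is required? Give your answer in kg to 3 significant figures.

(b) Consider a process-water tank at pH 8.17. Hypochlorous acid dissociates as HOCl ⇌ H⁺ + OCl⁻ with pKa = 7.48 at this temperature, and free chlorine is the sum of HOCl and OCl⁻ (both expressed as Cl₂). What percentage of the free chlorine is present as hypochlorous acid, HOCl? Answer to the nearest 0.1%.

(a) Volume: 177,000 US gal × 3.785 L/gal = 669,945 L.
(a) Alkalinity to add: (105 − 31) = 74 mg/L as CaCO₃ × 669,945 L = 49,580 g as CaCO₃.
(a) Equivalents: 49,580 g ÷ 50 g/eq = 991.5 eq.
(a) NaHCO₃ supplies 1 eq per mole → 991.5 mol.
(a) Mass: 991.5 mol × 84 g/mol = 83,290 g.

(b) [OCl⁻]/[HOCl] = 10^(pH − pKa) = 10^(8.17 − 7.48) = 10^0.69 = 4.898.
(b) Fraction as HOCl = 1 / (1 + 4.898) = 0.1696.

(a) 83.3 kg; (b) 17.0%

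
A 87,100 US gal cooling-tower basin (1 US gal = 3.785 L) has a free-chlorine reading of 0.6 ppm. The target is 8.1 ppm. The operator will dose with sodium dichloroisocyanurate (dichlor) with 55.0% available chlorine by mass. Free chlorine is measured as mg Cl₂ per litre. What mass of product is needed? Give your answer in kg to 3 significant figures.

4.50 kg

Volume: 87,100 US gal × 3.785 L/gal = 329,674 L.
Chlorine deficit: 8.1 − 0.6 = 7.5 ppm = 7.5 mg/L as Cl₂.
Cl₂ equivalent needed: 7.5 mg/L × 329,674 L = 2,473,000 mg = 2473 g.
Product at 55.0% available chlorine: 2473 / 0.55 = 4496 g.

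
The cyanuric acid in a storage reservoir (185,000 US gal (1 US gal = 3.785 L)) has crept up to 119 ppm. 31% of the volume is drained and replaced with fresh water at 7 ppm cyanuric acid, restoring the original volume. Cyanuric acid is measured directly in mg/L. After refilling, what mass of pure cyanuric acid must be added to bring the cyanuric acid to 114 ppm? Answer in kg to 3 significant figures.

20.8 kg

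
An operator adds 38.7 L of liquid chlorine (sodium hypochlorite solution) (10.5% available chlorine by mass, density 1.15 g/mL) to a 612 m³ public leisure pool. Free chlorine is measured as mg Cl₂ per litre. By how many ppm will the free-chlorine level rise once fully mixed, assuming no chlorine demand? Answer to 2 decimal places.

Volume: 612 m³ = 612,000 L.
Mass of solution: 38.7 L × 1000 mL/L × 1.15 g/mL = 44,500 g.
Available chlorine delivered: 44,500 g × 0.105 = 4673 g as Cl₂.
Concentration rise: 4673 g / 612,000 L = 7.636 mg/L = 7.64 ppm.

7.64 ppm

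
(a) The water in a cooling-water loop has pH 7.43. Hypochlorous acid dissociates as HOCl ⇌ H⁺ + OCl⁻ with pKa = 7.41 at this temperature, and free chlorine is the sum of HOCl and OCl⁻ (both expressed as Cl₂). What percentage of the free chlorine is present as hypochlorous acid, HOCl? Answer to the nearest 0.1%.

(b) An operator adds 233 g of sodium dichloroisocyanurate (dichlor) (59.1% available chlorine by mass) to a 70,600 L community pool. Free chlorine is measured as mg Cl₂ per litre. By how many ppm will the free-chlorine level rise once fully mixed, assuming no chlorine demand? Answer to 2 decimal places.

(a) [OCl⁻]/[HOCl] = 10^(pH − pKa) = 10^(7.43 − 7.41) = 10^0.02 = 1.047.
(a) Fraction as HOCl = 1 / (1 + 1.047) = 0.4885.

(b) Available chlorine delivered: 233 g × 0.591 = 137.7 g as Cl₂.
(b) Concentration rise: 137.7 g / 70,600 L = 1.95 mg/L = 1.95 ppm.

(a) 48.8%; (b) 1.95 ppm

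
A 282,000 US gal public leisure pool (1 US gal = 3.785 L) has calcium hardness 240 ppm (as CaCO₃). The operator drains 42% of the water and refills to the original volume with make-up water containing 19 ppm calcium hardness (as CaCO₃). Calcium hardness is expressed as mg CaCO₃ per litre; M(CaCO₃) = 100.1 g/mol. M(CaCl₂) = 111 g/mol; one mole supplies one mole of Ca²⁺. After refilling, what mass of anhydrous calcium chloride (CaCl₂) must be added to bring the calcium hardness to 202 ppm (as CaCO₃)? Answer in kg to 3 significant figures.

Volume: 282,000 US gal × 3.785 L/gal = 1,067,370 L.
After draining 42% and refilling: 240 × 0.58 + 19 × 0.42 = 147.18 ppm.
Deficit to target: 202 − 147.18 = 54.82 mg/L.
As CaCO₃: 54.82 mg/L × 1,067,370 L = 58,510 g; ÷ 100.1 = 584.5 mol Ca²⁺.
Mass: 584.5 × 111 = 64,880 g.

64.9 kg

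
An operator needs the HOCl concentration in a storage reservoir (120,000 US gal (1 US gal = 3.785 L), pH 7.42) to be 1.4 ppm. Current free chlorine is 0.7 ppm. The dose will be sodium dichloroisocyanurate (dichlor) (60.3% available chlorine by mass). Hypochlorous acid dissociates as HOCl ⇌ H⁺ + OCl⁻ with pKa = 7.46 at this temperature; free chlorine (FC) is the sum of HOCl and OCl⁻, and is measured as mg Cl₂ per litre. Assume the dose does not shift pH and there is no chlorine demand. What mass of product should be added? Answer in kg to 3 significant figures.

1.49 kg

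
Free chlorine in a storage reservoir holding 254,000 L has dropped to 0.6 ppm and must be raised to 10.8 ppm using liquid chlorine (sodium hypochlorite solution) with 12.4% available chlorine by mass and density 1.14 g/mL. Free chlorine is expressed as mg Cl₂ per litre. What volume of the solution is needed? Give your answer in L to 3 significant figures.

Chlorine deficit: 10.8 − 0.6 = 10.2 ppm = 10.2 mg/L as Cl₂.
Cl₂ equivalent needed: 10.2 mg/L × 254,000 L = 2,591,000 mg = 2591 g.
Product at 12.4% available chlorine: 2591 / 0.124 = 20,890 g.
Volume at density 1.14 g/mL: 20,890 g ÷ 1.14 g/mL = 18,330 mL.

18.3 L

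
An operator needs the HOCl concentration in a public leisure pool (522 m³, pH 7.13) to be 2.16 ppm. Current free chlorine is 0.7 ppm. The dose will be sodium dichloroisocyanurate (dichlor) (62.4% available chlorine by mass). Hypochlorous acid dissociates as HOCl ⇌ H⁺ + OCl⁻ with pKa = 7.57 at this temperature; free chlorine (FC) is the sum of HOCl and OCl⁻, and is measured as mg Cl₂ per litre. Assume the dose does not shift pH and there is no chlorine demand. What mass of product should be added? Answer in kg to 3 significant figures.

1.88 kg

Volume: 522 m³ = 522,000 L.
[OCl⁻]/[HOCl] = 10^(pH − pKa) = 10^(7.13 − 7.57) = 0.3631; fraction as HOCl = 1/(1 + 0.3631) = 0.7336.
Free chlorine required for 2.16 ppm HOCl: 2.16 / 0.7336 = 2.944 ppm.
FC to add: 2.944 − 0.7 = 2.244 mg/L as Cl₂.
Cl₂ equivalent: 2.244 mg/L × 522,000 L = 1171 g.
Product at 62.4% available Cl: 1171 / 0.624 = 1877 g.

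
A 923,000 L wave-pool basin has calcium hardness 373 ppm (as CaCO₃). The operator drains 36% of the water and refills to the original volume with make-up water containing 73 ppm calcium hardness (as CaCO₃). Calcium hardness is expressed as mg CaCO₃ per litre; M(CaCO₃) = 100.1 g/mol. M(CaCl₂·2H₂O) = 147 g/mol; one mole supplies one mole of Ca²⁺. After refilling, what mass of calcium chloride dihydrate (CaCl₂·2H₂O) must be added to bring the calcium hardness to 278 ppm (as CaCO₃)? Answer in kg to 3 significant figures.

After draining 36% and refilling: 373 × 0.64 + 73 × 0.36 = 265 ppm.
Deficit to target: 278 − 265 = 13 mg/L.
As CaCO₃: 13 mg/L × 923,000 L = 12,000 g; ÷ 100.1 = 119.9 mol Ca²⁺.
Mass: 119.9 × 147 = 17,620 g.

17.6 kg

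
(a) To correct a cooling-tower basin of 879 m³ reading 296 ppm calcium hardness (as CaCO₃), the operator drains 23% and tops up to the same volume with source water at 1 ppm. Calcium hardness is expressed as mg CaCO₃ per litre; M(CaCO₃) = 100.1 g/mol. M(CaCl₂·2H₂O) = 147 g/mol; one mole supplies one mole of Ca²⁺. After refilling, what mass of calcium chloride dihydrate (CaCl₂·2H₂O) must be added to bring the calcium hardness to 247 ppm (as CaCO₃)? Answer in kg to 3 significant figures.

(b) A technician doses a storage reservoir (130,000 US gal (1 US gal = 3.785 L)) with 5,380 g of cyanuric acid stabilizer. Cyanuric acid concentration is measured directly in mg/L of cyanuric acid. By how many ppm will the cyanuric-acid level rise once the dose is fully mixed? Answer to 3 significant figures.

(a) Volume: 879 m³ = 879,000 L.
(a) After draining 23% and refilling: 296 × 0.77 + 1 × 0.23 = 228.15 ppm.
(a) Deficit to target: 247 − 228.15 = 18.85 mg/L.
(a) As CaCO₃: 18.85 mg/L × 879,000 L = 16,570 g; ÷ 100.1 = 165.5 mol Ca²⁺.
(a) Mass: 165.5 × 147 = 24,330 g.

(b) Volume: 130,000 US gal × 3.785 L/gal = 492,050 L.
(b) Rise: 5,380 g / 492,050 L × 1000 = 10.93 mg/L.

(a) 24.3 kg; (b) 10.9 ppm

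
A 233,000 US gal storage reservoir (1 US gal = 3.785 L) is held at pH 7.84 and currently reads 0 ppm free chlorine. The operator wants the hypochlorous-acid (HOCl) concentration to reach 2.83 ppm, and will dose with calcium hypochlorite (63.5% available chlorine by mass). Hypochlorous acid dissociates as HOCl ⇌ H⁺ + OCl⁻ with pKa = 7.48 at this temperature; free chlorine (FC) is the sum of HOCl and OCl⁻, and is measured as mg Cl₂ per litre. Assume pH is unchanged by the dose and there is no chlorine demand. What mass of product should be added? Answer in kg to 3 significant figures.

Volume: 233,000 US gal × 3.785 L/gal = 881,905 L.
[OCl⁻]/[HOCl] = 10^(pH − pKa) = 10^(7.84 − 7.48) = 2.291; fraction as HOCl = 1/(1 + 2.291) = 0.3039.
Free chlorine required for 2.83 ppm HOCl: 2.83 / 0.3039 = 9.313 ppm.
FC to add: 9.313 − 0 = 9.313 mg/L as Cl₂.
Cl₂ equivalent: 9.313 mg/L × 881,905 L = 8213 g.
Product at 63.5% available Cl: 8213 / 0.635 = 12,930 g.

12.9 kg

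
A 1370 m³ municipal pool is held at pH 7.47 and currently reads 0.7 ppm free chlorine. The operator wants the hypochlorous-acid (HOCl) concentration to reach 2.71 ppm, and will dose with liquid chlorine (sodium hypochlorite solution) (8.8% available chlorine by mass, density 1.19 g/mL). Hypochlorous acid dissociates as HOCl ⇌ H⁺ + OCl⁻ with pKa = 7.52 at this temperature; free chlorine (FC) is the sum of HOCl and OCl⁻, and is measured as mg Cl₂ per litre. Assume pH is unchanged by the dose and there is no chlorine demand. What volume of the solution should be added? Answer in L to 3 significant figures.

57.9 L

Volume: 1370 m³ = 1,370,000 L.
[OCl⁻]/[HOCl] = 10^(pH − pKa) = 10^(7.47 − 7.52) = 0.8913; fraction as HOCl = 1/(1 + 0.8913) = 0.5288.
Free chlorine required for 2.71 ppm HOCl: 2.71 / 0.5288 = 5.125 ppm.
FC to add: 5.125 − 0.7 = 4.425 mg/L as Cl₂.
Cl₂ equivalent: 4.425 mg/L × 1,370,000 L = 6063 g.
Product at 8.8% available Cl: 6063 / 0.088 = 68,890 g.
Volume: 68,890 g ÷ 1.19 g/mL = 57,890 mL.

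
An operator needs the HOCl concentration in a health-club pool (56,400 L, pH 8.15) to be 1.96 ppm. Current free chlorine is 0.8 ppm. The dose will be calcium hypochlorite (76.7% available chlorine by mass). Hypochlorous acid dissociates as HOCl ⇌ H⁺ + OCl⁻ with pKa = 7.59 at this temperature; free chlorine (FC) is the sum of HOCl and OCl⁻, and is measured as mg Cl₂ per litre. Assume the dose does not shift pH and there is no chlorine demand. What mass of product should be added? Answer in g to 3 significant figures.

609 g

[OCl⁻]/[HOCl] = 10^(pH − pKa) = 10^(8.15 − 7.59) = 3.631; fraction as HOCl = 1/(1 + 3.631) = 0.2159.
Free chlorine required for 1.96 ppm HOCl: 1.96 / 0.2159 = 9.076 ppm.
FC to add: 9.076 − 0.8 = 8.276 mg/L as Cl₂.
Cl₂ equivalent: 8.276 mg/L × 56,400 L = 466.8 g.
Product at 76.7% available Cl: 466.8 / 0.767 = 608.6 g.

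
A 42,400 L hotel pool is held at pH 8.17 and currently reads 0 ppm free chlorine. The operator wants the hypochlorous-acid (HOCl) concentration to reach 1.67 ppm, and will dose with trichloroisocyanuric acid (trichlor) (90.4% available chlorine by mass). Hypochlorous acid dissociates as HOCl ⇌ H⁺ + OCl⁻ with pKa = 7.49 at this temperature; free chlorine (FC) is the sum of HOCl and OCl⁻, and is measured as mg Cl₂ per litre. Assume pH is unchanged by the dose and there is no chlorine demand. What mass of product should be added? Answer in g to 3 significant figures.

453 g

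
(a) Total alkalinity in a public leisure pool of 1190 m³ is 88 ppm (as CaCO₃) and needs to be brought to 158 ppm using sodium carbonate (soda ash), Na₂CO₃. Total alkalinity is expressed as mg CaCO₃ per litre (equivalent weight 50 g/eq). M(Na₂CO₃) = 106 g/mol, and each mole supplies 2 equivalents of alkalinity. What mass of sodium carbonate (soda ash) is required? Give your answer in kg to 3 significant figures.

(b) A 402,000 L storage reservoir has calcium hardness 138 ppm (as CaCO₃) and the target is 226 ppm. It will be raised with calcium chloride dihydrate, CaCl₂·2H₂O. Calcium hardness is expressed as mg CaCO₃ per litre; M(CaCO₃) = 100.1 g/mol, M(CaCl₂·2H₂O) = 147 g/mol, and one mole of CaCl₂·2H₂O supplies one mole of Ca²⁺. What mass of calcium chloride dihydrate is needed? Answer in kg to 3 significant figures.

(a) 88.3 kg; (b) 52.0 kg

(a) Volume: 1190 m³ = 1,190,000 L.
(a) Alkalinity to add: (158 − 88) = 70 mg/L as CaCO₃ × 1,190,000 L = 83,300 g as CaCO₃.
(a) Equivalents: 83,300 g ÷ 50 g/eq = 1666 eq.
(a) Each mole of Na₂CO₃ supplies 2 eq, so 1666 / 2 = 833 mol.
(a) Mass: 833 mol × 106 g/mol = 88,300 g.

(b) Hardness to add: (226 − 138) = 88 mg/L as CaCO₃ × 402,000 L = 35,380 g as CaCO₃.
(b) Moles of Ca²⁺ (1 mol Ca²⁺ ≡ 1 mol CaCO₃): 35,380 / 100.1 g/mol = 353.4 mol.
(b) Mass of CaCl₂·2H₂O: 353.4 × 147 = 51,950 g.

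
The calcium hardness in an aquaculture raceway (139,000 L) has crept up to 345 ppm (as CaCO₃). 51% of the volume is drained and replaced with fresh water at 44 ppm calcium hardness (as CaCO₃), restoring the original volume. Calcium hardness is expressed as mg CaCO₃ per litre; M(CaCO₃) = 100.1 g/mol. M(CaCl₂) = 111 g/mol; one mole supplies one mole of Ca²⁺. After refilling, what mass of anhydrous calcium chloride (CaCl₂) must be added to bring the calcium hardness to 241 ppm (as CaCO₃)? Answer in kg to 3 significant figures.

7.63 kg

After draining 51% and refilling: 345 × 0.49 + 44 × 0.51 = 191.49 ppm.
Deficit to target: 241 − 191.49 = 49.51 mg/L.
As CaCO₃: 49.51 mg/L × 139,000 L = 6882 g; ÷ 100.1 = 68.75 mol Ca²⁺.
Mass: 68.75 × 111 = 7631 g.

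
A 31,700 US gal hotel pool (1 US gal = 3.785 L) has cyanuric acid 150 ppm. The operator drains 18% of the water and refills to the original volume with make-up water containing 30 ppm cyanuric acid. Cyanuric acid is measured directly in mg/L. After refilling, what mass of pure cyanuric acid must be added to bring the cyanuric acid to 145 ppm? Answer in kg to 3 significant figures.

1.99 kg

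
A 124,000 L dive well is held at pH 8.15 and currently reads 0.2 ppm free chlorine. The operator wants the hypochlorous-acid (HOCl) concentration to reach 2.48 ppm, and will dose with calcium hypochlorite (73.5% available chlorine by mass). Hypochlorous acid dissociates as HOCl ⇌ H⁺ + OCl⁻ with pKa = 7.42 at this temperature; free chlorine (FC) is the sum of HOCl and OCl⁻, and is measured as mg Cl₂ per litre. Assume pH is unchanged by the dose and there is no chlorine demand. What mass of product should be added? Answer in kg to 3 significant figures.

2.63 kg

[OCl⁻]/[HOCl] = 10^(pH − pKa) = 10^(8.15 − 7.42) = 5.37; fraction as HOCl = 1/(1 + 5.37) = 0.157.
Free chlorine required for 2.48 ppm HOCl: 2.48 / 0.157 = 15.8 ppm.
FC to add: 15.8 − 0.2 = 15.6 mg/L as Cl₂.
Cl₂ equivalent: 15.6 mg/L × 124,000 L = 1934 g.
Product at 73.5% available Cl: 1934 / 0.735 = 2632 g.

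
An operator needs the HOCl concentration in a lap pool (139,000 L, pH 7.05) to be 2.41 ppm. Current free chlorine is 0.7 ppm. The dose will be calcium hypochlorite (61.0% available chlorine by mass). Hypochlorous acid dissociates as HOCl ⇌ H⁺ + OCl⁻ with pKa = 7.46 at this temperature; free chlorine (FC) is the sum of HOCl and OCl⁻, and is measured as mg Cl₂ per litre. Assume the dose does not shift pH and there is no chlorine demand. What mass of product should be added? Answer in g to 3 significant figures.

[OCl⁻]/[HOCl] = 10^(pH − pKa) = 10^(7.05 − 7.46) = 0.389; fraction as HOCl = 1/(1 + 0.389) = 0.7199.
Free chlorine required for 2.41 ppm HOCl: 2.41 / 0.7199 = 3.348 ppm.
FC to add: 3.348 − 0.7 = 2.648 mg/L as Cl₂.
Cl₂ equivalent: 2.648 mg/L × 139,000 L = 368 g.
Product at 61.0% available Cl: 368 / 0.61 = 603.3 g.

603 g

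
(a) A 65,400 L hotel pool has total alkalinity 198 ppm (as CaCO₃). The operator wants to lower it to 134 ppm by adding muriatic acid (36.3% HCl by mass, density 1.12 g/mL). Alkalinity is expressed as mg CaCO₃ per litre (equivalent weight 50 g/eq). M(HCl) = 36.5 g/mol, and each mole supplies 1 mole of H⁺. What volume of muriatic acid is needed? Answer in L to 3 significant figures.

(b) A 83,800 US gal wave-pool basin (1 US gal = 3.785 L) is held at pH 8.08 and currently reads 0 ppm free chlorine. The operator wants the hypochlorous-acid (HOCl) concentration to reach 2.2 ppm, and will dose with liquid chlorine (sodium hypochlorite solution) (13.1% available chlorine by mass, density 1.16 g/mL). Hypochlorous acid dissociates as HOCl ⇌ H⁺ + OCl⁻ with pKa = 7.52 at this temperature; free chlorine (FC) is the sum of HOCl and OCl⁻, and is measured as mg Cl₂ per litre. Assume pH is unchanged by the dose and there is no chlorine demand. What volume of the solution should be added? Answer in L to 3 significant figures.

(a) Alkalinity to neutralize: (198 − 134) = 64 mg/L as CaCO₃ × 65,400 L = 4186 g as CaCO₃.
(a) Equivalents of H⁺ required: 4186 ÷ 50 g/eq = 83.71 eq = 83.71 mol HCl.
(a) Mass of HCl: 83.71 × 36.5 = 3055 g.
(a) Mass of 36.3% solution: 3055 / 0.363 = 8417 g.
(a) Volume: 8417 g ÷ 1.12 g/mL = 7515 mL.

(b) Volume: 83,800 US gal × 3.785 L/gal = 317,183 L.
(b) [OCl⁻]/[HOCl] = 10^(pH − pKa) = 10^(8.08 − 7.52) = 3.631; fraction as HOCl = 1/(1 + 3.631) = 0.2159.
(b) Free chlorine required for 2.2 ppm HOCl: 2.2 / 0.2159 = 10.19 ppm.
(b) FC to add: 10.19 − 0 = 10.19 mg/L as Cl₂.
(b) Cl₂ equivalent: 10.19 mg/L × 317,183 L = 3231 g.
(b) Product at 13.1% available Cl: 3231 / 0.131 = 24,670 g.
(b) Volume: 24,670 g ÷ 1.16 g/mL = 21,260 mL.

(a) 7.52 L; (b) 21.3 L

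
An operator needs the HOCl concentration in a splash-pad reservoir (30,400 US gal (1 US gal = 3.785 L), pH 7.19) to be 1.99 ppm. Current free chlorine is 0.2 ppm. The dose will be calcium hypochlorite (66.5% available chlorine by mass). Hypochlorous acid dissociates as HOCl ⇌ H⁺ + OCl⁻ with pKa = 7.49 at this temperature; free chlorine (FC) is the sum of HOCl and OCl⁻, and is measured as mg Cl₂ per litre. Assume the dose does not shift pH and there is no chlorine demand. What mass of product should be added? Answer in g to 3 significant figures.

Volume: 30,400 US gal × 3.785 L/gal = 115,064 L.
[OCl⁻]/[HOCl] = 10^(pH − pKa) = 10^(7.19 − 7.49) = 0.5012; fraction as HOCl = 1/(1 + 0.5012) = 0.6661.
Free chlorine required for 1.99 ppm HOCl: 1.99 / 0.6661 = 2.987 ppm.
FC to add: 2.987 − 0.2 = 2.787 mg/L as Cl₂.
Cl₂ equivalent: 2.787 mg/L × 115,064 L = 320.7 g.
Product at 66.5% available Cl: 320.7 / 0.665 = 482.3 g.

482 g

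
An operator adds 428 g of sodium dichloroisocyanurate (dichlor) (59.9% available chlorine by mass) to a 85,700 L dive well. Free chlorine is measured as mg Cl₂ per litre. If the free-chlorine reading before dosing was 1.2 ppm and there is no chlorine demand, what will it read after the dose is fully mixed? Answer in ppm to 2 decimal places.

4.19 ppm

Available chlorine delivered: 428 g × 0.599 = 256.4 g as Cl₂.
Concentration rise: 256.4 g / 85,700 L = 2.992 mg/L = 2.99 ppm.
Final FC: 1.2 + 2.99 = 4.19 ppm.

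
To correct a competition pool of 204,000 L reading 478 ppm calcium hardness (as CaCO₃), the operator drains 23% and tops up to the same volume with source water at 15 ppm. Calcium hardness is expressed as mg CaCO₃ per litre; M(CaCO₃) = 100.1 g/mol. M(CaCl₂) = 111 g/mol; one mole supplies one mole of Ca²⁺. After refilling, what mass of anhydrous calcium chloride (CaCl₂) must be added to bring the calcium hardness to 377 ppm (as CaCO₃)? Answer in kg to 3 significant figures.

1.24 kg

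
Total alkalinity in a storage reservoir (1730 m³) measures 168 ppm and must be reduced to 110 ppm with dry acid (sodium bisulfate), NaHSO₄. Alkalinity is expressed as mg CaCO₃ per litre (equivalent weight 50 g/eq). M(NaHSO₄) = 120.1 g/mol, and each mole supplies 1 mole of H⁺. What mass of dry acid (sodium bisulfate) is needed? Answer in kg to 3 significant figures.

241 kg

Volume: 1730 m³ = 1,730,000 L.
Alkalinity to neutralize: (168 − 110) = 58 mg/L as CaCO₃ × 1,730,000 L = 100,300 g as CaCO₃.
Equivalents of H⁺ required: 100,300 ÷ 50 g/eq = 2007 eq = 2007 mol NaHSO₄.
Mass of NaHSO₄: 2007 × 120.1 = 241,000 g.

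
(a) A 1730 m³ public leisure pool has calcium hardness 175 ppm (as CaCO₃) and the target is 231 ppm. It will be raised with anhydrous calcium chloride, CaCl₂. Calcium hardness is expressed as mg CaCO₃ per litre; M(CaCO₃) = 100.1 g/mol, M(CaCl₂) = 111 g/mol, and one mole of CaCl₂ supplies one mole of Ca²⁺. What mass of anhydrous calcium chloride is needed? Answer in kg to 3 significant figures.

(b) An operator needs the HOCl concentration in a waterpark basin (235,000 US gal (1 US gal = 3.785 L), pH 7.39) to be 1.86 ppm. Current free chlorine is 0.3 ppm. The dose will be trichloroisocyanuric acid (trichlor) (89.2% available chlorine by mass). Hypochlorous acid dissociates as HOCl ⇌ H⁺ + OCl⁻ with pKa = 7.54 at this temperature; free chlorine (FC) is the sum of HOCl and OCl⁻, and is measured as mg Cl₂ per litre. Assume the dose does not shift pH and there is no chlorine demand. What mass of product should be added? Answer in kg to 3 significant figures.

(a) Volume: 1730 m³ = 1,730,000 L.
(a) Hardness to add: (231 − 175) = 56 mg/L as CaCO₃ × 1,730,000 L = 96,880 g as CaCO₃.
(a) Moles of Ca²⁺ (1 mol Ca²⁺ ≡ 1 mol CaCO₃): 96,880 / 100.1 g/mol = 967.8 mol.
(a) Mass of CaCl₂: 967.8 × 111 = 107,400 g.

(b) Volume: 235,000 US gal × 3.785 L/gal = 889,475 L.
(b) [OCl⁻]/[HOCl] = 10^(pH − pKa) = 10^(7.39 − 7.54) = 0.7079; fraction as HOCl = 1/(1 + 0.7079) = 0.5855.
(b) Free chlorine required for 1.86 ppm HOCl: 1.86 / 0.5855 = 3.177 ppm.
(b) FC to add: 3.177 − 0.3 = 2.877 mg/L as Cl₂.
(b) Cl₂ equivalent: 2.877 mg/L × 889,475 L = 2559 g.
(b) Product at 89.2% available Cl: 2559 / 0.892 = 2869 g.

(a) 107 kg; (b) 2.87 kg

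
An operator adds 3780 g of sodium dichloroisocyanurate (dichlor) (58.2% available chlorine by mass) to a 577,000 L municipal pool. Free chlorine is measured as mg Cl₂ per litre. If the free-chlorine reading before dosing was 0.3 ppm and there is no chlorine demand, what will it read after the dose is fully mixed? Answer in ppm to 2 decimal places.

4.11 ppm

Available chlorine delivered: 3780 g × 0.582 = 2200 g as Cl₂.
Concentration rise: 2200 g / 577,000 L = 3.813 mg/L = 3.81 ppm.
Final FC: 0.3 + 3.81 = 4.11 ppm.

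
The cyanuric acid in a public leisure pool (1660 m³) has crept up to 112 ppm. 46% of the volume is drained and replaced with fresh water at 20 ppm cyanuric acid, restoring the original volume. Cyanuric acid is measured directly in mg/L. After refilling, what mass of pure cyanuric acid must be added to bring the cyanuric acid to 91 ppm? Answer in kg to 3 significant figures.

Volume: 1660 m³ = 1,660,000 L.
After draining 46% and refilling: 112 × 0.54 + 20 × 0.46 = 69.68 ppm.
Deficit to target: 91 − 69.68 = 21.32 mg/L.
Mass: 21.32 mg/L × 1,660,000 L = 35,390 g cyanuric acid.

35.4 kg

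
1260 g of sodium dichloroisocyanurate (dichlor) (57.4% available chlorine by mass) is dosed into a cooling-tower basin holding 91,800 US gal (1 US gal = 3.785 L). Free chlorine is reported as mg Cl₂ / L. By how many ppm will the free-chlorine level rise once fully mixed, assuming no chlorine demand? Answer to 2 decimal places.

2.08 ppm

Volume: 91,800 US gal × 3.785 L/gal = 347,463 L.
Available chlorine delivered: 1260 g × 0.574 = 723.2 g as Cl₂.
Concentration rise: 723.2 g / 347,463 L = 2.081 mg/L = 2.08 ppm.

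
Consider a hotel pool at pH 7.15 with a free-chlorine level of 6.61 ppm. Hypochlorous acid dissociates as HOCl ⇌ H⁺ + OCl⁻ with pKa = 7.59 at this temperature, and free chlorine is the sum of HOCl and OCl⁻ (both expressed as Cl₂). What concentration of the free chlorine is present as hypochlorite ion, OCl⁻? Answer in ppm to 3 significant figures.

[OCl⁻]/[HOCl] = 10^(pH − pKa) = 10^(7.15 − 7.59) = 10^-0.44 = 0.3631.
Fraction as HOCl = 1 / (1 + 0.3631) = 0.7336.
OCl⁻ = (1 − 0.7336) × 6.61 ppm = 1.761 ppm.

1.76 ppm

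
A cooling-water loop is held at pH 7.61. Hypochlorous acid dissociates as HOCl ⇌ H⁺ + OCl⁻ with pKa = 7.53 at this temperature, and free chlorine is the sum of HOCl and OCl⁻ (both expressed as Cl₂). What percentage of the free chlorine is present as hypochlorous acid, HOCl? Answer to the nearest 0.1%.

45.4%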